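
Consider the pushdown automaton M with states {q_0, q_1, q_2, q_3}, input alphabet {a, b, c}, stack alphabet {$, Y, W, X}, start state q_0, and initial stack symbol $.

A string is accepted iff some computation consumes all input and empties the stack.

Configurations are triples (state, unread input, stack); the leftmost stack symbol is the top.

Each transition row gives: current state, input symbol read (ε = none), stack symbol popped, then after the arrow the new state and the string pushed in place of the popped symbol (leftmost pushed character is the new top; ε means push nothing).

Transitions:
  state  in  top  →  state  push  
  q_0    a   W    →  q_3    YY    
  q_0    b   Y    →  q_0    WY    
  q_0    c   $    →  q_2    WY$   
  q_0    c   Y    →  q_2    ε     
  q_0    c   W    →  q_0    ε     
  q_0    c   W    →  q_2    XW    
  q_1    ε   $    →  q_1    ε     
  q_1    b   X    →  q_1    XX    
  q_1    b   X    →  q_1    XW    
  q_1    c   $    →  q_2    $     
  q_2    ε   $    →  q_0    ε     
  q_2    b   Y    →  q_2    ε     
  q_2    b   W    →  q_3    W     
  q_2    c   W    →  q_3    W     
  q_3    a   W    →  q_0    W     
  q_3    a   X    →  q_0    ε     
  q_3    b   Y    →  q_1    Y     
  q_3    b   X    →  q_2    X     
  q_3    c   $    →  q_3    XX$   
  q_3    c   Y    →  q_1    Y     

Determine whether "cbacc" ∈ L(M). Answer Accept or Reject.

Accept

One accepting computation: (q_0, cbacc, $) ⊢ (q_2, bacc, WY$) ⊢ (q_3, acc, WY$) ⊢ (q_0, cc, WY$) ⊢ (q_0, c, Y$) ⊢ (q_2, ε, $) ⊢ (q_0, ε, ε)
All input consumed and the stack is empty.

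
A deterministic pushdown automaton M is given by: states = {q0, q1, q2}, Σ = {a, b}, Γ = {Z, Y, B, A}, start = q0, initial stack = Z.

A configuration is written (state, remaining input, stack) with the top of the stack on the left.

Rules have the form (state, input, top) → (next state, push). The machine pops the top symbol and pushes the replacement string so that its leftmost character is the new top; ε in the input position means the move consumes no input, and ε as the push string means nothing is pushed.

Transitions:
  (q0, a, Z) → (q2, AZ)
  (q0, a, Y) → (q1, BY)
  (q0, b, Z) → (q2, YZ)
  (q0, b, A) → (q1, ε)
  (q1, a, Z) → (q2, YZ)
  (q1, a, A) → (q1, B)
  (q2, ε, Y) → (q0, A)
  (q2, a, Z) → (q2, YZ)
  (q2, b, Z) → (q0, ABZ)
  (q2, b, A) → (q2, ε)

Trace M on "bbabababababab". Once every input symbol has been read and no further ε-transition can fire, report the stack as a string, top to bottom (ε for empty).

(q0, bbabababababab, Z)
  read b, top Z: go to q2, push YZ → (q2, babababababab, YZ)
  ε-move, top Y: go to q0, push A → (q0, babababababab, AZ)
  read b, top A: go to q1, push ε → (q1, abababababab, Z)
  read a, top Z: go to q2, push YZ → (q2, bababababab, YZ)
  ε-move, top Y: go to q0, push A → (q0, bababababab, AZ)
  read b, top A: go to q1, push ε → (q1, ababababab, Z)
  read a, top Z: go to q2, push YZ → (q2, babababab, YZ)
  ε-move, top Y: go to q0, push A → (q0, babababab, AZ)
  read b, top A: go to q1, push ε → (q1, abababab, Z)
  read a, top Z: go to q2, push YZ → (q2, bababab, YZ)
  ε-move, top Y: go to q0, push A → (q0, bababab, AZ)
  read b, top A: go to q1, push ε → (q1, ababab, Z)
  read a, top Z: go to q2, push YZ → (q2, babab, YZ)
  ε-move, top Y: go to q0, push A → (q0, babab, AZ)
  read b, top A: go to q1, push ε → (q1, abab, Z)
  read a, top Z: go to q2, push YZ → (q2, bab, YZ)
  ε-move, top Y: go to q0, push A → (q0, bab, AZ)
  read b, top A: go to q1, push ε → (q1, ab, Z)
  read a, top Z: go to q2, push YZ → (q2, b, YZ)
  ε-move, top Y: go to q0, push A → (q0, b, AZ)
  read b, top A: go to q1, push ε → (q1, ε, Z)
All input consumed in state q1 with stack Z.

Z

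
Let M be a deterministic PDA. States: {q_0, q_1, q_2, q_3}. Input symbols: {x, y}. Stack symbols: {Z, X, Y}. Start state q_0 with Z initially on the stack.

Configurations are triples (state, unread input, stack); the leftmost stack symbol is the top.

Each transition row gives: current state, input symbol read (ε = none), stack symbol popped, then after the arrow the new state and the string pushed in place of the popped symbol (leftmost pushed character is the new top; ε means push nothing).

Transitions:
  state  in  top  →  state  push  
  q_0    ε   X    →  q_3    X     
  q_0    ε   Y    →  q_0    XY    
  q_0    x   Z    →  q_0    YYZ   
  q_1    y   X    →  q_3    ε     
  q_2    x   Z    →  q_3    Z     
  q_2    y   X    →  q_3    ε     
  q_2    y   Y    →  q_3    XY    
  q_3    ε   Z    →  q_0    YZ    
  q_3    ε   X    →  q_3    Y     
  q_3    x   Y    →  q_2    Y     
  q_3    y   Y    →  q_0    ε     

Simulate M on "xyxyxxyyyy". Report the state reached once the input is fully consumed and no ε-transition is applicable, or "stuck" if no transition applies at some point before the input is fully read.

stuck

(q_0, xyxyxxyyyy, Z) ⊢ (q_0, yxyxxyyyy, YYZ) ⊢ (q_0, yxyxxyyyy, XYYZ) ⊢ (q_3, yxyxxyyyy, XYYZ) ⊢ (q_3, yxyxxyyyy, YYYZ) ⊢ (q_0, xyxxyyyy, YYZ) ⊢ (q_0, xyxxyyyy, XYYZ) ⊢ (q_3, xyxxyyyy, XYYZ) ⊢ (q_3, xyxxyyyy, YYYZ) ⊢ (q_2, yxxyyyy, YYYZ) ⊢ (q_3, xxyyyy, XYYYZ) ⊢ (q_3, xxyyyy, YYYYZ) ⊢ (q_2, xyyyy, YYYYZ)
No transition for (q_2, x, top Y); M blocks with input xyyyy remaining.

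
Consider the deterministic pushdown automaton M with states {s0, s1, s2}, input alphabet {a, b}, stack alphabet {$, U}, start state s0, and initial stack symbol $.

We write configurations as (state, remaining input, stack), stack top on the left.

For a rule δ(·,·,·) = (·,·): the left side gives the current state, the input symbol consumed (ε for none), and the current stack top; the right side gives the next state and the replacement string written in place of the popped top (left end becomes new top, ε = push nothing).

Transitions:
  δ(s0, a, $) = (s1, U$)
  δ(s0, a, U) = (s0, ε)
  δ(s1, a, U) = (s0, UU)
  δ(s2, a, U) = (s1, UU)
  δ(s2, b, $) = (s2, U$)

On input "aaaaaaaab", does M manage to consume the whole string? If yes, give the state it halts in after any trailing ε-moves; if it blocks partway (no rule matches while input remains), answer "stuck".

stuck

(s0, aaaaaaaab, $)
  read a, top $: go to s1, push U$ → (s1, aaaaaaab, U$)
  read a, top U: go to s0, push UU → (s0, aaaaaab, UU$)
  read a, top U: go to s0, push ε → (s0, aaaaab, U$)
  read a, top U: go to s0, push ε → (s0, aaaab, $)
  read a, top $: go to s1, push U$ → (s1, aaab, U$)
  read a, top U: go to s0, push UU → (s0, aab, UU$)
  read a, top U: go to s0, push ε → (s0, ab, U$)
  read a, top U: go to s0, push ε → (s0, b, $)
No transition for (s0, b, top $); M blocks with input b remaining.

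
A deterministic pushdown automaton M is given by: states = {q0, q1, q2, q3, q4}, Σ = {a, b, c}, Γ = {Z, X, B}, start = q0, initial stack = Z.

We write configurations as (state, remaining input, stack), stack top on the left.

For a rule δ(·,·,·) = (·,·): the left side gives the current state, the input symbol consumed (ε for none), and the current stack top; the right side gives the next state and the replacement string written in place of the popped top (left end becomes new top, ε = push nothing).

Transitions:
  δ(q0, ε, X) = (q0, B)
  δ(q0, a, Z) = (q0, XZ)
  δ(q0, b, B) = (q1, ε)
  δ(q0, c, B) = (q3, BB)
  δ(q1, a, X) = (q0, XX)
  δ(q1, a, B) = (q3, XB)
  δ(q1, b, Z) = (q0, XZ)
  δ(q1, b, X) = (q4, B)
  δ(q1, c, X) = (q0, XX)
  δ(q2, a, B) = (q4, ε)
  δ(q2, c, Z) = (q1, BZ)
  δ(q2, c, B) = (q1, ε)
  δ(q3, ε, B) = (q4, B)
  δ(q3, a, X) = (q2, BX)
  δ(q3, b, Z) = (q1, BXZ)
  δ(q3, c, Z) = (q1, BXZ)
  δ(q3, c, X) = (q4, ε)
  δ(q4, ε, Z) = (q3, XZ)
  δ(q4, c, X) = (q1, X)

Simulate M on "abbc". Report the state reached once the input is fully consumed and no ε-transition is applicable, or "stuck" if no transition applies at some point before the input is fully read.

(q0, abbc, Z)
  read a, top Z: go to q0, push XZ → (q0, bbc, XZ)
  ε-move, top X: go to q0, push B → (q0, bbc, BZ)
  read b, top B: go to q1, push ε → (q1, bc, Z)
  read b, top Z: go to q0, push XZ → (q0, c, XZ)
  ε-move, top X: go to q0, push B → (q0, c, BZ)
  read c, top B: go to q3, push BB → (q3, ε, BBZ)
  ε-move, top B: go to q4, push B → (q4, ε, BBZ)
All input consumed; M is in state q4.

q4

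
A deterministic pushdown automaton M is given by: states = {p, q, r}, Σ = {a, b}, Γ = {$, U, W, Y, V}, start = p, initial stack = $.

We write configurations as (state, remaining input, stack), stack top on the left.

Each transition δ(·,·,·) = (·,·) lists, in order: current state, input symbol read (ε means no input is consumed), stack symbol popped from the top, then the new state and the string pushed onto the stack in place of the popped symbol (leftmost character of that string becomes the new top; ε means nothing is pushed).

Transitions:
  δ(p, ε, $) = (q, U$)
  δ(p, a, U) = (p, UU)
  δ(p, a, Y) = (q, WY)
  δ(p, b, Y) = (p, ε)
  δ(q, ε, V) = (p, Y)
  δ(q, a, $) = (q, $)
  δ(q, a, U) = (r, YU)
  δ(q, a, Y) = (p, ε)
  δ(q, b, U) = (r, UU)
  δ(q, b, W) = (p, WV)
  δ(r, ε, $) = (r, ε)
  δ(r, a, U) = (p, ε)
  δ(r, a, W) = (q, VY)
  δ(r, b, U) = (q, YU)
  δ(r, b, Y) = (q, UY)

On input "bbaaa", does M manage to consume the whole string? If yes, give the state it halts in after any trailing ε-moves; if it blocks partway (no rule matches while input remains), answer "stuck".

(p, bbaaa, $)
  ε-move, top $: go to q, push U$ → (q, bbaaa, U$)
  read b, top U: go to r, push UU → (r, baaa, UU$)
  read b, top U: go to q, push YU → (q, aaa, YUU$)
  read a, top Y: go to p, push ε → (p, aa, UU$)
  read a, top U: go to p, push UU → (p, a, UUU$)
  read a, top U: go to p, push UU → (p, ε, UUUU$)
All input consumed; M is in state p.

p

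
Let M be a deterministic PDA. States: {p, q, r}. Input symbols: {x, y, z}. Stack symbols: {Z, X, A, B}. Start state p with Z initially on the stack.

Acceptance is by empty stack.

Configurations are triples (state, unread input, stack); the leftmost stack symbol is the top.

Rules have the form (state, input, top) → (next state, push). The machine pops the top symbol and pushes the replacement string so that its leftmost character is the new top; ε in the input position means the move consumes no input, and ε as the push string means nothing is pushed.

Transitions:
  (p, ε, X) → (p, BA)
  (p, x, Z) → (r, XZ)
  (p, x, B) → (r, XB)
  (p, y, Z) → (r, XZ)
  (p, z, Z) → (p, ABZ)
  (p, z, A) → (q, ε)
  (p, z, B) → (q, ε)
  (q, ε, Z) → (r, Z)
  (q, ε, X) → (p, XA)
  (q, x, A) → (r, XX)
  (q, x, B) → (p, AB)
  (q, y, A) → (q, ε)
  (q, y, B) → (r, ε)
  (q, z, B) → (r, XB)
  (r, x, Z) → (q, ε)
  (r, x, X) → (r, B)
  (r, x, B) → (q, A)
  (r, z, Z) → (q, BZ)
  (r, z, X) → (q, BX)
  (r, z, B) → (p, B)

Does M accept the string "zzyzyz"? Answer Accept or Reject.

Reject

(p, zzyzyz, Z)
  read z, top Z: go to p, push ABZ → (p, zyzyz, ABZ)
  read z, top A: go to q, push ε → (q, yzyz, BZ)
  read y, top B: go to r, push ε → (r, zyz, Z)
  read z, top Z: go to q, push BZ → (q, yz, BZ)
  read y, top B: go to r, push ε → (r, z, Z)
  read z, top Z: go to q, push BZ → (q, ε, BZ)
All input consumed; stack is BZ, not empty, and no further ε-move applies.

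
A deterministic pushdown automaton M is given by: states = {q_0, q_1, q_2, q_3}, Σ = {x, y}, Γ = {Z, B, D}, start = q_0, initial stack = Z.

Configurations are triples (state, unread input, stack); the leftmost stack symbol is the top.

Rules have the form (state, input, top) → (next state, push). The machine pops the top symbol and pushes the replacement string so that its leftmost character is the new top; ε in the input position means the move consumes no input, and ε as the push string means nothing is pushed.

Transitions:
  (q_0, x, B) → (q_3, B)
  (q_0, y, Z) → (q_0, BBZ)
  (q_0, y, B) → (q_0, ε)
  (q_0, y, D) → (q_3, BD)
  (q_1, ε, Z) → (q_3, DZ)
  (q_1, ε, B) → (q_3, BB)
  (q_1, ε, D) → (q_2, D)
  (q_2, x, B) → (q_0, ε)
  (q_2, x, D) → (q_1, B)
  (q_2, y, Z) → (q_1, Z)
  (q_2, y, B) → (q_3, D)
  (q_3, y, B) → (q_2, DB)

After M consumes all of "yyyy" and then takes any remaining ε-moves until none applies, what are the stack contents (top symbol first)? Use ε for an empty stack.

(q_0, yyyy, Z)
  read y, top Z: go to q_0, push BBZ → (q_0, yyy, BBZ)
  read y, top B: go to q_0, push ε → (q_0, yy, BZ)
  read y, top B: go to q_0, push ε → (q_0, y, Z)
  read y, top Z: go to q_0, push BBZ → (q_0, ε, BBZ)
All input consumed in state q_0 with stack BBZ.

BBZ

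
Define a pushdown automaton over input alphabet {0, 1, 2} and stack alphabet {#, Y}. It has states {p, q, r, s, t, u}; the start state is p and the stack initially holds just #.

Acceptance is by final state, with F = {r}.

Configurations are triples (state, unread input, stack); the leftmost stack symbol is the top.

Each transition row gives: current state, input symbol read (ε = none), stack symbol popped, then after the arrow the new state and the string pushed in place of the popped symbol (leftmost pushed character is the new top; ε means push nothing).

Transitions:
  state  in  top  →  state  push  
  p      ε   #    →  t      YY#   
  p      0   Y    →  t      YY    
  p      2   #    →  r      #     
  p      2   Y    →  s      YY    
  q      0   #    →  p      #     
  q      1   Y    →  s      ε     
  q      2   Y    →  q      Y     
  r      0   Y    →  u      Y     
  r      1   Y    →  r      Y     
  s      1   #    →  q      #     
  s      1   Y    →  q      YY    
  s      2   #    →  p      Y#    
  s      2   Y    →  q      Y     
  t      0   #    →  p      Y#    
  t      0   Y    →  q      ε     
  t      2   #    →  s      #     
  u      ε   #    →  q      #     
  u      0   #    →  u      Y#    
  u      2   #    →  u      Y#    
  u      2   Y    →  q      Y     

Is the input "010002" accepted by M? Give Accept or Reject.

No computation consumes all input and reaches a final state.

Reject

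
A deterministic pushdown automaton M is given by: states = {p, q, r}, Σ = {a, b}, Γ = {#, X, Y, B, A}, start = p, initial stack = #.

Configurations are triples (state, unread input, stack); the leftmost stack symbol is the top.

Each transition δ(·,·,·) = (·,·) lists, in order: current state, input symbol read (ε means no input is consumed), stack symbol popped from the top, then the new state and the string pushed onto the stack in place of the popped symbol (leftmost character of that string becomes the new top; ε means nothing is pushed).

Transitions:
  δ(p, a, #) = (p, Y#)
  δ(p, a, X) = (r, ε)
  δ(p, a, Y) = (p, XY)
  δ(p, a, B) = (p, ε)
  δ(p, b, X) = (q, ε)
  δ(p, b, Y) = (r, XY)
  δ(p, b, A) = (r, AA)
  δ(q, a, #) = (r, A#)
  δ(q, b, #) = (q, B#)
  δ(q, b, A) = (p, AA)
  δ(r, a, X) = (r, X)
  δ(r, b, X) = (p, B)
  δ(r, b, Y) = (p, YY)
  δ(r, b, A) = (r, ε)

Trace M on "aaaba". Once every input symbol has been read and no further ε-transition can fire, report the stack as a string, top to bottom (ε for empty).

XYY#

(p, aaaba, #)
  read a, top #: go to p, push Y# → (p, aaba, Y#)
  read a, top Y: go to p, push XY → (p, aba, XY#)
  read a, top X: go to r, push ε → (r, ba, Y#)
  read b, top Y: go to p, push YY → (p, a, YY#)
  read a, top Y: go to p, push XY → (p, ε, XYY#)
All input consumed in state p with stack XYY#.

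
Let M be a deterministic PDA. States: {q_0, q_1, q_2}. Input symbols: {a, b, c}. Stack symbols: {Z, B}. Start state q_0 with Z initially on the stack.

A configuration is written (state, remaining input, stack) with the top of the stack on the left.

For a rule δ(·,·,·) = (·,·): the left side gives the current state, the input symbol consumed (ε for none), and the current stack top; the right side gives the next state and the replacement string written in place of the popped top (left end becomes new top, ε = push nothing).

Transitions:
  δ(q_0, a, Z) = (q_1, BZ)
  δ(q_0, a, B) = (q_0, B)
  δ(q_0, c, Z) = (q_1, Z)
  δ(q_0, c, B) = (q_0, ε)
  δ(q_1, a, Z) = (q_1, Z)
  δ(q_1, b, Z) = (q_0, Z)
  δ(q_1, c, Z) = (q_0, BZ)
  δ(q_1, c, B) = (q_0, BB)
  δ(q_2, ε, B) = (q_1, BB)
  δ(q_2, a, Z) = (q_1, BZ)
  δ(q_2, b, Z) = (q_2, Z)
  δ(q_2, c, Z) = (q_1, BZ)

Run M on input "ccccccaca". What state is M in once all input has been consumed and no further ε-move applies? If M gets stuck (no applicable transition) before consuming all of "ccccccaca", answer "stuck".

q_0

(q_0, ccccccaca, Z)
  read c, top Z: go to q_1, push Z → (q_1, cccccaca, Z)
  read c, top Z: go to q_0, push BZ → (q_0, ccccaca, BZ)
  read c, top B: go to q_0, push ε → (q_0, cccaca, Z)
  read c, top Z: go to q_1, push Z → (q_1, ccaca, Z)
  read c, top Z: go to q_0, push BZ → (q_0, caca, BZ)
  read c, top B: go to q_0, push ε → (q_0, aca, Z)
  read a, top Z: go to q_1, push BZ → (q_1, ca, BZ)
  read c, top B: go to q_0, push BB → (q_0, a, BBZ)
  read a, top B: go to q_0, push B → (q_0, ε, BBZ)
All input consumed; M is in state q_0.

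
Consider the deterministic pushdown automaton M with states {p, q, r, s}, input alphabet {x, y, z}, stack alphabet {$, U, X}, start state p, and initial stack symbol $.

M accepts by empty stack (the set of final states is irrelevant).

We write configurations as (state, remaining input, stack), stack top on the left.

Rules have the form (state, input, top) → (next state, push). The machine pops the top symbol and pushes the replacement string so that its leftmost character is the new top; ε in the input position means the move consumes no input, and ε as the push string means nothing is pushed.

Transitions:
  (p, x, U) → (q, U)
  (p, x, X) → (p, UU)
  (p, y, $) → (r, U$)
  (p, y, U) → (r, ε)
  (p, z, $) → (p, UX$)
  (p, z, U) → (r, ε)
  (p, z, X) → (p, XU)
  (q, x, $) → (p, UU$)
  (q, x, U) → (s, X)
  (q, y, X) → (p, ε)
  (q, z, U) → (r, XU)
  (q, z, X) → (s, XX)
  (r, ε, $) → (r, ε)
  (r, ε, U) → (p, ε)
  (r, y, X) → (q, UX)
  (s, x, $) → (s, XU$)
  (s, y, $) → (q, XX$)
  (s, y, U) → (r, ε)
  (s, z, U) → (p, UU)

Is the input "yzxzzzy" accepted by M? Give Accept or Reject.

Reject

(p, yzxzzzy, $)
  read y, top $: go to r, push U$ → (r, zxzzzy, U$)
  ε-move, top U: go to p, push ε → (p, zxzzzy, $)
  read z, top $: go to p, push UX$ → (p, xzzzy, UX$)
  read x, top U: go to q, push U → (q, zzzy, UX$)
  read z, top U: go to r, push XU → (r, zzy, XUX$)
No transition applies at (r, zzy, XUX$); input not fully consumed.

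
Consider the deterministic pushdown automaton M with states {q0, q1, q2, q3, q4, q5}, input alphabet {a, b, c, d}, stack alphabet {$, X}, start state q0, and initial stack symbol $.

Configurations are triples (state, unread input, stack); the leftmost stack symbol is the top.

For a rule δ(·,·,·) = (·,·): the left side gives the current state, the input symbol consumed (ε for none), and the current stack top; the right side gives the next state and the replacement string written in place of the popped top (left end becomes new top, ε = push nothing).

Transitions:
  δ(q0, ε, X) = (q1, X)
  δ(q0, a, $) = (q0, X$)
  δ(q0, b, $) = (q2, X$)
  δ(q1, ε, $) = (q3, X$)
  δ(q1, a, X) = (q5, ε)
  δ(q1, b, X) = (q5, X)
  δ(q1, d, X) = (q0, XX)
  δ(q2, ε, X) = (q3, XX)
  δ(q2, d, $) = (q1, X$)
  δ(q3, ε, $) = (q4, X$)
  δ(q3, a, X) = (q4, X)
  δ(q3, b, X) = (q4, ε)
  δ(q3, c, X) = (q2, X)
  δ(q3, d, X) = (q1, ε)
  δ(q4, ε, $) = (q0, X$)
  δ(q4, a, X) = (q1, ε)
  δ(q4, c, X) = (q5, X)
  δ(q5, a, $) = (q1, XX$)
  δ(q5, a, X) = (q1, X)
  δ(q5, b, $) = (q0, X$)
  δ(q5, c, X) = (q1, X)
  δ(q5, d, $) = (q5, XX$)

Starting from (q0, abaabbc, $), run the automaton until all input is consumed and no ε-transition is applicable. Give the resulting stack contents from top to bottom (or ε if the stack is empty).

X$

(q0, abaabbc, $) ⊢ (q0, baabbc, X$) ⊢ (q1, baabbc, X$) ⊢ (q5, aabbc, X$) ⊢ (q1, abbc, X$) ⊢ (q5, bbc, $) ⊢ (q0, bc, X$) ⊢ (q1, bc, X$) ⊢ (q5, c, X$) ⊢ (q1, ε, X$)
All input consumed in state q1 with stack X$.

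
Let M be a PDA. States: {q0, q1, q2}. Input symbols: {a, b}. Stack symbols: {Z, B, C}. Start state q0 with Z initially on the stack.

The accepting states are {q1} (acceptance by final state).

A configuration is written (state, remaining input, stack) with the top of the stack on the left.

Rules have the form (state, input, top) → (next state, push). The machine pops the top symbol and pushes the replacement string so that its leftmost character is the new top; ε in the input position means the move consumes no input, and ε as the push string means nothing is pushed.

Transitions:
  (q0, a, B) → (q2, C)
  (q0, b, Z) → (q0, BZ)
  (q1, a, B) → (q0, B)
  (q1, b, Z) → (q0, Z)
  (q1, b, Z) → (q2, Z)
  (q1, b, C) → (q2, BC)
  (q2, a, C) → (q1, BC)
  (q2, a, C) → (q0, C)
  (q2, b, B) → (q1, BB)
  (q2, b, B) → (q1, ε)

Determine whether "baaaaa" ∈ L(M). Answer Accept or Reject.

Accept

One accepting computation: (q0, baaaaa, Z) ⊢ (q0, aaaaa, BZ) ⊢ (q2, aaaa, CZ) ⊢ (q1, aaa, BCZ) ⊢ (q0, aa, BCZ) ⊢ (q2, a, CCZ) ⊢ (q1, ε, BCCZ)
All input consumed and state q1 ∈ F.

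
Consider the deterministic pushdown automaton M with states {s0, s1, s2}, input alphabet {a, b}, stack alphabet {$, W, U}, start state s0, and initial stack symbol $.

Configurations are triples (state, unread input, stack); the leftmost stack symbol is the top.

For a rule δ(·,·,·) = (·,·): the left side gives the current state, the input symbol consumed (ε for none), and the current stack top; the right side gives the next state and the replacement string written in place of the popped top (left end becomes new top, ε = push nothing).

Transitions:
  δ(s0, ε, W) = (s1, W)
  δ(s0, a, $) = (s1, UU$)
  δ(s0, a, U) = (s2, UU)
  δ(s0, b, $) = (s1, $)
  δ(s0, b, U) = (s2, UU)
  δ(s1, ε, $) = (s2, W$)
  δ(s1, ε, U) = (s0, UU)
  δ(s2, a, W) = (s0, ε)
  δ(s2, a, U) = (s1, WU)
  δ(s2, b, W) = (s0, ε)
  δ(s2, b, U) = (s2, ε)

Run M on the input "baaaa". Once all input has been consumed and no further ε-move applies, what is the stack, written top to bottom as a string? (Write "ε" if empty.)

WUUUU$

(s0, baaaa, $) ⊢ (s1, aaaa, $) ⊢ (s2, aaaa, W$) ⊢ (s0, aaa, $) ⊢ (s1, aa, UU$) ⊢ (s0, aa, UUU$) ⊢ (s2, a, UUUU$) ⊢ (s1, ε, WUUUU$)
All input consumed in state s1 with stack WUUUU$.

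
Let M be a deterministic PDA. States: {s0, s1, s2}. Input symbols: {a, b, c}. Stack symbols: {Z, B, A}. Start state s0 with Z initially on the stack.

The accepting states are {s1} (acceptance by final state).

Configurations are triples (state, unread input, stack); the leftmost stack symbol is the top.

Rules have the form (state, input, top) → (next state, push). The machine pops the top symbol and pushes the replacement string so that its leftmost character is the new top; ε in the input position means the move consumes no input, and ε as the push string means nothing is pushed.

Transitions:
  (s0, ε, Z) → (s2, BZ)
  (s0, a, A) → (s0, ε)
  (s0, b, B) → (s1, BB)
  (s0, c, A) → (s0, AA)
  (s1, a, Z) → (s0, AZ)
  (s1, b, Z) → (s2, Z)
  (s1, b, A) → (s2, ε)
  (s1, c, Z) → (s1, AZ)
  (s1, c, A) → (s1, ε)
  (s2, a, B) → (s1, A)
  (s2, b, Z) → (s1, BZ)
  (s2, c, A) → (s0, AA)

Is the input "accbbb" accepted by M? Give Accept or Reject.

(s0, accbbb, Z)
  ε-move, top Z: go to s2, push BZ → (s2, accbbb, BZ)
  read a, top B: go to s1, push A → (s1, ccbbb, AZ)
  read c, top A: go to s1, push ε → (s1, cbbb, Z)
  read c, top Z: go to s1, push AZ → (s1, bbb, AZ)
  read b, top A: go to s2, push ε → (s2, bb, Z)
  read b, top Z: go to s1, push BZ → (s1, b, BZ)
No transition applies at (s1, b, BZ); input not fully consumed.

Reject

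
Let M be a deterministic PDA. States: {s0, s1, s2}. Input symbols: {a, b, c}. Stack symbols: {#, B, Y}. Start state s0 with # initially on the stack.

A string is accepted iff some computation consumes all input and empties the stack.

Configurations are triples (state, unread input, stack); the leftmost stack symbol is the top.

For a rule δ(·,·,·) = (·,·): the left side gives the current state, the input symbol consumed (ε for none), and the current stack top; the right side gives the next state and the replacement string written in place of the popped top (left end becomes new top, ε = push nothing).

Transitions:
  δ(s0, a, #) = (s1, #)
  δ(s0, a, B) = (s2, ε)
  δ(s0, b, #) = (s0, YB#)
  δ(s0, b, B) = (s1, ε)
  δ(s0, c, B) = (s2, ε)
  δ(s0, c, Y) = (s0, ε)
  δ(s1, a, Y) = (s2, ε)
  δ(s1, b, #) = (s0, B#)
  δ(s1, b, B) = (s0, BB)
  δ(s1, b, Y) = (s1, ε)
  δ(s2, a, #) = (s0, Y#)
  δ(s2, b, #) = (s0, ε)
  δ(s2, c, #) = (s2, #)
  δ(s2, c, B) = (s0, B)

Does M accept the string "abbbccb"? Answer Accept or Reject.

Accept

(s0, abbbccb, #) ⊢ (s1, bbbccb, #) ⊢ (s0, bbccb, B#) ⊢ (s1, bccb, #) ⊢ (s0, ccb, B#) ⊢ (s2, cb, #) ⊢ (s2, b, #) ⊢ (s0, ε, ε)
All input consumed and the stack is empty.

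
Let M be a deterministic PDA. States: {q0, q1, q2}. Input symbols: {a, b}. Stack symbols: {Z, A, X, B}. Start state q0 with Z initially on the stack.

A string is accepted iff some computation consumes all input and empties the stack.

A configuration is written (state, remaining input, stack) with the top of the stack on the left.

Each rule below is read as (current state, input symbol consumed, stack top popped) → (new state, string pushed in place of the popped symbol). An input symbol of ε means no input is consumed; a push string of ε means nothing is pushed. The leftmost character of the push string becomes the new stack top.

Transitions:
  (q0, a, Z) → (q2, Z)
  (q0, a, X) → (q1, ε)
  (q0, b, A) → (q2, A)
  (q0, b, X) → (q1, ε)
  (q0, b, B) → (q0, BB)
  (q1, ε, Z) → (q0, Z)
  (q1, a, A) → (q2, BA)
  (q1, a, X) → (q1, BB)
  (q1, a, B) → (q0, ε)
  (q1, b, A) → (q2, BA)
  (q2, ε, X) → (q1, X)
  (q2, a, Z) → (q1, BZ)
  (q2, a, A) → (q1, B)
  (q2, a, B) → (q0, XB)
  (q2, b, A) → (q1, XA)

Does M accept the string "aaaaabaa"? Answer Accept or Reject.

(q0, aaaaabaa, Z) ⊢ (q2, aaaabaa, Z) ⊢ (q1, aaabaa, BZ) ⊢ (q0, aabaa, Z) ⊢ (q2, abaa, Z) ⊢ (q1, baa, BZ)
No transition applies at (q1, baa, BZ); input not fully consumed.

Reject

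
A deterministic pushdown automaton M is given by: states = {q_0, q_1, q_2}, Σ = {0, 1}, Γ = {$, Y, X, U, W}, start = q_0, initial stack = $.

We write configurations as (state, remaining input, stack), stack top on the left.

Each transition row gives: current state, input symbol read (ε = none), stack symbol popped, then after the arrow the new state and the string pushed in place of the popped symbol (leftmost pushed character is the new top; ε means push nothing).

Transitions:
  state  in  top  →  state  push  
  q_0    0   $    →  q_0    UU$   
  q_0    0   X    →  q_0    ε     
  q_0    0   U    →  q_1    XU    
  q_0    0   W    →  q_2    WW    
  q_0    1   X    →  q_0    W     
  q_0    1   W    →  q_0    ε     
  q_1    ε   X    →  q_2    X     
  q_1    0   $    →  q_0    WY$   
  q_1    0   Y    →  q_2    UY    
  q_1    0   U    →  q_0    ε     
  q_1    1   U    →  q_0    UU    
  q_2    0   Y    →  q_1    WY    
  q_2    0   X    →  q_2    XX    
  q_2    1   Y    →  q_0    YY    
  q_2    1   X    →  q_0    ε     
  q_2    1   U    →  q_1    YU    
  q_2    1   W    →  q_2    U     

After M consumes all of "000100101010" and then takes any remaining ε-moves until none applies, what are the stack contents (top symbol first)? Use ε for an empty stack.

(q_0, 000100101010, $)
  read 0, top $: go to q_0, push UU$ → (q_0, 00100101010, UU$)
  read 0, top U: go to q_1, push XU → (q_1, 0100101010, XUU$)
  ε-move, top X: go to q_2, push X → (q_2, 0100101010, XUU$)
  read 0, top X: go to q_2, push XX → (q_2, 100101010, XXUU$)
  read 1, top X: go to q_0, push ε → (q_0, 00101010, XUU$)
  read 0, top X: go to q_0, push ε → (q_0, 0101010, UU$)
  read 0, top U: go to q_1, push XU → (q_1, 101010, XUU$)
  ε-move, top X: go to q_2, push X → (q_2, 101010, XUU$)
  read 1, top X: go to q_0, push ε → (q_0, 01010, UU$)
  read 0, top U: go to q_1, push XU → (q_1, 1010, XUU$)
  ε-move, top X: go to q_2, push X → (q_2, 1010, XUU$)
  read 1, top X: go to q_0, push ε → (q_0, 010, UU$)
  read 0, top U: go to q_1, push XU → (q_1, 10, XUU$)
  ε-move, top X: go to q_2, push X → (q_2, 10, XUU$)
  read 1, top X: go to q_0, push ε → (q_0, 0, UU$)
  read 0, top U: go to q_1, push XU → (q_1, ε, XUU$)
  ε-move, top X: go to q_2, push X → (q_2, ε, XUU$)
All input consumed in state q_2 with stack XUU$.

XUU$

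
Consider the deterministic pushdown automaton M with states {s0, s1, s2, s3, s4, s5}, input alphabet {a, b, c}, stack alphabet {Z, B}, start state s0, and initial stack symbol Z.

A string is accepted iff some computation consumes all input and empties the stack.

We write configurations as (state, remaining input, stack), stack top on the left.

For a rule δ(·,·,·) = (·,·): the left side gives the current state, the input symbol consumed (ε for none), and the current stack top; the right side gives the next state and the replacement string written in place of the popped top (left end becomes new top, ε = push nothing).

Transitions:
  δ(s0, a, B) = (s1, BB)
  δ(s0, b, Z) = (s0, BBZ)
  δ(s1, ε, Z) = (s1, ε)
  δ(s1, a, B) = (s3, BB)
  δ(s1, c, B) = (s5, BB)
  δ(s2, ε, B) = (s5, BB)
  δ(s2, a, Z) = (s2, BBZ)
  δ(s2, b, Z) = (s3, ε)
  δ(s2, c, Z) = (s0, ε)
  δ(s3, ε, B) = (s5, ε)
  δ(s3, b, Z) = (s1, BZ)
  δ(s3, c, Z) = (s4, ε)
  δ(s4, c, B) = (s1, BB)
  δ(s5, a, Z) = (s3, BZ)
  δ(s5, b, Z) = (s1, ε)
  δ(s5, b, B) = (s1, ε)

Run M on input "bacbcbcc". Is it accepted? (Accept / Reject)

Reject

(s0, bacbcbcc, Z)
  read b, top Z: go to s0, push BBZ → (s0, acbcbcc, BBZ)
  read a, top B: go to s1, push BB → (s1, cbcbcc, BBBZ)
  read c, top B: go to s5, push BB → (s5, bcbcc, BBBBZ)
  read b, top B: go to s1, push ε → (s1, cbcc, BBBZ)
  read c, top B: go to s5, push BB → (s5, bcc, BBBBZ)
  read b, top B: go to s1, push ε → (s1, cc, BBBZ)
  read c, top B: go to s5, push BB → (s5, c, BBBBZ)
No transition applies at (s5, c, BBBBZ); input not fully consumed.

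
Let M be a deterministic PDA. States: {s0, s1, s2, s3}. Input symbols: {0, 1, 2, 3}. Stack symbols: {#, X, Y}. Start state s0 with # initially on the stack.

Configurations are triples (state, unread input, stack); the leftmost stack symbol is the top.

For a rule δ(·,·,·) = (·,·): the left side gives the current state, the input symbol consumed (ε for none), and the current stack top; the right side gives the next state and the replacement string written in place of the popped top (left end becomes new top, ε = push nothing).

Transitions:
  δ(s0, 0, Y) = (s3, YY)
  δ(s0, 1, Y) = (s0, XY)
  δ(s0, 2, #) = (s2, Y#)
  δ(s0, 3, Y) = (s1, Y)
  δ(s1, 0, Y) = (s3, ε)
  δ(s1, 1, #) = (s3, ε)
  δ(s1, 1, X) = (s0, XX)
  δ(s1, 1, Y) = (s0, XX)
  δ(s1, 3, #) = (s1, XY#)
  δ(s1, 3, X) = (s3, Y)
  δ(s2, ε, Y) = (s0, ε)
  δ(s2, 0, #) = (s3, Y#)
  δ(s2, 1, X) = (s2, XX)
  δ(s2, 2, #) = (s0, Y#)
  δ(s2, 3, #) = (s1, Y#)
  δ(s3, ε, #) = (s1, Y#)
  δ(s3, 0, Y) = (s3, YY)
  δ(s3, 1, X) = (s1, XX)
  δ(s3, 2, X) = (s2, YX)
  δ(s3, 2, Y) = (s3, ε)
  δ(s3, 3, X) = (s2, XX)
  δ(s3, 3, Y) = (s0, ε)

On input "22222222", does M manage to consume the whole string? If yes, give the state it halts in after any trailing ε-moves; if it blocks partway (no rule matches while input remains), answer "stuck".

(s0, 22222222, #)
  read 2, top #: go to s2, push Y# → (s2, 2222222, Y#)
  ε-move, top Y: go to s0, push ε → (s0, 2222222, #)
  read 2, top #: go to s2, push Y# → (s2, 222222, Y#)
  ε-move, top Y: go to s0, push ε → (s0, 222222, #)
  read 2, top #: go to s2, push Y# → (s2, 22222, Y#)
  ε-move, top Y: go to s0, push ε → (s0, 22222, #)
  read 2, top #: go to s2, push Y# → (s2, 2222, Y#)
  ε-move, top Y: go to s0, push ε → (s0, 2222, #)
  read 2, top #: go to s2, push Y# → (s2, 222, Y#)
  ε-move, top Y: go to s0, push ε → (s0, 222, #)
  read 2, top #: go to s2, push Y# → (s2, 22, Y#)
  ε-move, top Y: go to s0, push ε → (s0, 22, #)
  read 2, top #: go to s2, push Y# → (s2, 2, Y#)
  ε-move, top Y: go to s0, push ε → (s0, 2, #)
  read 2, top #: go to s2, push Y# → (s2, ε, Y#)
  ε-move, top Y: go to s0, push ε → (s0, ε, #)
All input consumed; M is in state s0.

s0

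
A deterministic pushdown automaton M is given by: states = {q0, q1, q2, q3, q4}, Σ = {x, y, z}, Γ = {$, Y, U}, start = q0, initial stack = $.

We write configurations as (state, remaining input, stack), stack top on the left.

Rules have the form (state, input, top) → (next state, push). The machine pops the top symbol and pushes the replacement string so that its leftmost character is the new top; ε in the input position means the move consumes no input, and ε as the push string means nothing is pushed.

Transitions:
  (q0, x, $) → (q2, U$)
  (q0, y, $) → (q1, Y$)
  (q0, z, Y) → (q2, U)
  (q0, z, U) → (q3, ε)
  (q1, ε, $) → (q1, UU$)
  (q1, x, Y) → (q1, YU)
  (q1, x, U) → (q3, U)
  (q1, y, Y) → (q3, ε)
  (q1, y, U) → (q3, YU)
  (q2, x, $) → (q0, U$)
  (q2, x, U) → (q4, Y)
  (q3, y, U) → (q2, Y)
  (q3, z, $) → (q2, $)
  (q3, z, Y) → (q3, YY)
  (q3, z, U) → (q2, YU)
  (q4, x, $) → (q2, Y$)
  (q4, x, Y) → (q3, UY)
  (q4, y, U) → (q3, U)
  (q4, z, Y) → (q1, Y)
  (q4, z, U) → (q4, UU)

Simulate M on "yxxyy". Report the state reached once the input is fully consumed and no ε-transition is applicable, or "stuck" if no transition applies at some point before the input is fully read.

q2

(q0, yxxyy, $) ⊢ (q1, xxyy, Y$) ⊢ (q1, xyy, YU$) ⊢ (q1, yy, YUU$) ⊢ (q3, y, UU$) ⊢ (q2, ε, YU$)
All input consumed; M is in state q2.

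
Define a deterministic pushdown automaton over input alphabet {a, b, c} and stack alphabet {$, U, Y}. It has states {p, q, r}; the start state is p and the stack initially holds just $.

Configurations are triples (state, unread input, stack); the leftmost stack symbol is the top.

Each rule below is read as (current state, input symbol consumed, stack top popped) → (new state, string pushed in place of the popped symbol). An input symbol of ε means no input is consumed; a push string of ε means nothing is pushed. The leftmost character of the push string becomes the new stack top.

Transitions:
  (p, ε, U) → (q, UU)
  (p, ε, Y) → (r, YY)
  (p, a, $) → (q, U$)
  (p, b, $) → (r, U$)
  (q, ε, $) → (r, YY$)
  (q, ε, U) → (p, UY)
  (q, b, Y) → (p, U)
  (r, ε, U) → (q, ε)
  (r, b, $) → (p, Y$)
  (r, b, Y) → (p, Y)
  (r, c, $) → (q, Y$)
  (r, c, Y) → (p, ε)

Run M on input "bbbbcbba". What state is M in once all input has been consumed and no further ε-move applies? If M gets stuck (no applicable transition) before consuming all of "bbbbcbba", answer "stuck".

stuck

(p, bbbbcbba, $) ⊢ (r, bbbcbba, U$) ⊢ (q, bbbcbba, $) ⊢ (r, bbbcbba, YY$) ⊢ (p, bbcbba, YY$) ⊢ (r, bbcbba, YYY$) ⊢ (p, bcbba, YYY$) ⊢ (r, bcbba, YYYY$) ⊢ (p, cbba, YYYY$) ⊢ (r, cbba, YYYYY$) ⊢ (p, bba, YYYY$) ⊢ (r, bba, YYYYY$) ⊢ (p, ba, YYYYY$) ⊢ (r, ba, YYYYYY$) ⊢ (p, a, YYYYYY$) ⊢ (r, a, YYYYYYY$)
No transition for (r, a, top Y); M blocks with input a remaining.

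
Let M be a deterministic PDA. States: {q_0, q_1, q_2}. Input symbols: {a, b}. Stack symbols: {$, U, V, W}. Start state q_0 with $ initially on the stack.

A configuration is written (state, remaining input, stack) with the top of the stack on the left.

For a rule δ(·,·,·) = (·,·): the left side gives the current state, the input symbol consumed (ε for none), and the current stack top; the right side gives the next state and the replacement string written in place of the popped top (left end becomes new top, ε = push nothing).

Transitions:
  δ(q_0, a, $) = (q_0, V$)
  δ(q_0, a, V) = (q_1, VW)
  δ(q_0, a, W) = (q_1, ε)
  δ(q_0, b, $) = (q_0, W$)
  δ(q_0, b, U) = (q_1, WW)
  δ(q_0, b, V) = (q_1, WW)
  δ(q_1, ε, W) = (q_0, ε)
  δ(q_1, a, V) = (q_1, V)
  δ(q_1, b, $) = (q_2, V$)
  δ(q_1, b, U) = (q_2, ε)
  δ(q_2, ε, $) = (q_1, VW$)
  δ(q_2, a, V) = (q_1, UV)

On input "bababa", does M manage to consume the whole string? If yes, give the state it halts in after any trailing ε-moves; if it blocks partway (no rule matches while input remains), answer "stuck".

(q_0, bababa, $)
  read b, top $: go to q_0, push W$ → (q_0, ababa, W$)
  read a, top W: go to q_1, push ε → (q_1, baba, $)
  read b, top $: go to q_2, push V$ → (q_2, aba, V$)
  read a, top V: go to q_1, push UV → (q_1, ba, UV$)
  read b, top U: go to q_2, push ε → (q_2, a, V$)
  read a, top V: go to q_1, push UV → (q_1, ε, UV$)
All input consumed; M is in state q_1.

q_1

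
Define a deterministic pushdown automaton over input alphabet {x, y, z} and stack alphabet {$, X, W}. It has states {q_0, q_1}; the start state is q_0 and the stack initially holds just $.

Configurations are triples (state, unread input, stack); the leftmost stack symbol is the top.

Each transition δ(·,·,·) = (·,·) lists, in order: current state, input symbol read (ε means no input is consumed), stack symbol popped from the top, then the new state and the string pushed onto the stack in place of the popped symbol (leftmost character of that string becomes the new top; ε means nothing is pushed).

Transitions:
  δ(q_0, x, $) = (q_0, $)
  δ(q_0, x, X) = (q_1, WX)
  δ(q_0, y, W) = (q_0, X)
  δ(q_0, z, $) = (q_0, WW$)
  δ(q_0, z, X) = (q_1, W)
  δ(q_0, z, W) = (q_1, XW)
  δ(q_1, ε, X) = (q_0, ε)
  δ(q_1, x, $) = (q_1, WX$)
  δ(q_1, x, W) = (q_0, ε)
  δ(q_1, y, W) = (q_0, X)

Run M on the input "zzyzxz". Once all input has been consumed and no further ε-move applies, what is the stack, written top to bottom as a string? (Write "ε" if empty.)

W$

(q_0, zzyzxz, $) ⊢ (q_0, zyzxz, WW$) ⊢ (q_1, yzxz, XWW$) ⊢ (q_0, yzxz, WW$) ⊢ (q_0, zxz, XW$) ⊢ (q_1, xz, WW$) ⊢ (q_0, z, W$) ⊢ (q_1, ε, XW$) ⊢ (q_0, ε, W$)
All input consumed in state q_0 with stack W$.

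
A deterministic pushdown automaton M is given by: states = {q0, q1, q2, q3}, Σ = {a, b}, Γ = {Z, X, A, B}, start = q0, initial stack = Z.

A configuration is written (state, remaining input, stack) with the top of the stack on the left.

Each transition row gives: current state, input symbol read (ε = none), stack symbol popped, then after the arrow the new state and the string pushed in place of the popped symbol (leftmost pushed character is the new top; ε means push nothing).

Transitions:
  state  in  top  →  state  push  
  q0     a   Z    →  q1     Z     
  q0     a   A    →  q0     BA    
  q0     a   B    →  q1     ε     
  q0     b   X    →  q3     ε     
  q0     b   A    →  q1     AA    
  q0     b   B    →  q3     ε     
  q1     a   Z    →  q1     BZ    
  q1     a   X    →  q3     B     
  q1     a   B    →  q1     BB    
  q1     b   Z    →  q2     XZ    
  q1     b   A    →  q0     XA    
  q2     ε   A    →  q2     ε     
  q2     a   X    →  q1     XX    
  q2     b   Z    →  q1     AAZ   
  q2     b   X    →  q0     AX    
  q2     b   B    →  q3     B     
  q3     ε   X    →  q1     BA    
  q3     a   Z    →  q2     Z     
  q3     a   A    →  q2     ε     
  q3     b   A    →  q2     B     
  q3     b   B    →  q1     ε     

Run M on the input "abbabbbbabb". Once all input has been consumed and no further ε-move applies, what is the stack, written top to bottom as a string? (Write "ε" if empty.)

XZ

(q0, abbabbbbabb, Z)
  read a, top Z: go to q1, push Z → (q1, bbabbbbabb, Z)
  read b, top Z: go to q2, push XZ → (q2, babbbbabb, XZ)
  read b, top X: go to q0, push AX → (q0, abbbbabb, AXZ)
  read a, top A: go to q0, push BA → (q0, bbbbabb, BAXZ)
  read b, top B: go to q3, push ε → (q3, bbbabb, AXZ)
  read b, top A: go to q2, push B → (q2, bbabb, BXZ)
  read b, top B: go to q3, push B → (q3, babb, BXZ)
  read b, top B: go to q1, push ε → (q1, abb, XZ)
  read a, top X: go to q3, push B → (q3, bb, BZ)
  read b, top B: go to q1, push ε → (q1, b, Z)
  read b, top Z: go to q2, push XZ → (q2, ε, XZ)
All input consumed in state q2 with stack XZ.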